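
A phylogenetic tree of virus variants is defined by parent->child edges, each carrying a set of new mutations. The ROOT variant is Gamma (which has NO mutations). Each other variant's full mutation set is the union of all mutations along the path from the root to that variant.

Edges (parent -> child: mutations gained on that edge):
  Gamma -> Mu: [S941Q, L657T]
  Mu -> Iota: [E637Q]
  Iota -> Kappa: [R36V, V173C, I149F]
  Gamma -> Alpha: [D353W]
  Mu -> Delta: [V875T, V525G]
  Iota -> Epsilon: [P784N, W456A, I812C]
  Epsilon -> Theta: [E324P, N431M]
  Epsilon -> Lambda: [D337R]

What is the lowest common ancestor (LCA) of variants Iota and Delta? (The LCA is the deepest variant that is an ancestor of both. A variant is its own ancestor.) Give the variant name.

Answer: Mu

Derivation:
Path from root to Iota: Gamma -> Mu -> Iota
  ancestors of Iota: {Gamma, Mu, Iota}
Path from root to Delta: Gamma -> Mu -> Delta
  ancestors of Delta: {Gamma, Mu, Delta}
Common ancestors: {Gamma, Mu}
Walk up from Delta: Delta (not in ancestors of Iota), Mu (in ancestors of Iota), Gamma (in ancestors of Iota)
Deepest common ancestor (LCA) = Mu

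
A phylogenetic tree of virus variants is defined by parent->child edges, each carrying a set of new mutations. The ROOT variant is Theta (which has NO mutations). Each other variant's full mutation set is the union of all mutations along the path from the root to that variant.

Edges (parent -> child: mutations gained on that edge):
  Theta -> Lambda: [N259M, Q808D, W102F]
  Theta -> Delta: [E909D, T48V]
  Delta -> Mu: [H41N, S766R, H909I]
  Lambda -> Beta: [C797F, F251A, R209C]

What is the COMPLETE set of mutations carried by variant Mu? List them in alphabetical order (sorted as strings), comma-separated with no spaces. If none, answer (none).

Answer: E909D,H41N,H909I,S766R,T48V

Derivation:
At Theta: gained [] -> total []
At Delta: gained ['E909D', 'T48V'] -> total ['E909D', 'T48V']
At Mu: gained ['H41N', 'S766R', 'H909I'] -> total ['E909D', 'H41N', 'H909I', 'S766R', 'T48V']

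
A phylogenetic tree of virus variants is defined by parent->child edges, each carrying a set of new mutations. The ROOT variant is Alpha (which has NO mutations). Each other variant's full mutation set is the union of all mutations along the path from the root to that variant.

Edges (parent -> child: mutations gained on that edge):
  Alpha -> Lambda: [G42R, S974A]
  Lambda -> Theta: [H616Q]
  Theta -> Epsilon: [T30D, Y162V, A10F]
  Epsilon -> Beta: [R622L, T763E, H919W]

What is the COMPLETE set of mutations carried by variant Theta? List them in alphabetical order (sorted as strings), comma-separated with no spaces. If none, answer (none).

At Alpha: gained [] -> total []
At Lambda: gained ['G42R', 'S974A'] -> total ['G42R', 'S974A']
At Theta: gained ['H616Q'] -> total ['G42R', 'H616Q', 'S974A']

Answer: G42R,H616Q,S974A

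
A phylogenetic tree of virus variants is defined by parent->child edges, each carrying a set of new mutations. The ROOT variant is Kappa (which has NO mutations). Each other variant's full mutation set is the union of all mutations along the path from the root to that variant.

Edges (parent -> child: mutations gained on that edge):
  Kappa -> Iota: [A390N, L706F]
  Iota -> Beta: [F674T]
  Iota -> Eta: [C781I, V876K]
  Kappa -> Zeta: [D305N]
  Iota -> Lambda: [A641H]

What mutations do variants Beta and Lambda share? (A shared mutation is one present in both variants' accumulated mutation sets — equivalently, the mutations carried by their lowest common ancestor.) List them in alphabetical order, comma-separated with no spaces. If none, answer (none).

Accumulating mutations along path to Beta:
  At Kappa: gained [] -> total []
  At Iota: gained ['A390N', 'L706F'] -> total ['A390N', 'L706F']
  At Beta: gained ['F674T'] -> total ['A390N', 'F674T', 'L706F']
Mutations(Beta) = ['A390N', 'F674T', 'L706F']
Accumulating mutations along path to Lambda:
  At Kappa: gained [] -> total []
  At Iota: gained ['A390N', 'L706F'] -> total ['A390N', 'L706F']
  At Lambda: gained ['A641H'] -> total ['A390N', 'A641H', 'L706F']
Mutations(Lambda) = ['A390N', 'A641H', 'L706F']
Intersection: ['A390N', 'F674T', 'L706F'] ∩ ['A390N', 'A641H', 'L706F'] = ['A390N', 'L706F']

Answer: A390N,L706F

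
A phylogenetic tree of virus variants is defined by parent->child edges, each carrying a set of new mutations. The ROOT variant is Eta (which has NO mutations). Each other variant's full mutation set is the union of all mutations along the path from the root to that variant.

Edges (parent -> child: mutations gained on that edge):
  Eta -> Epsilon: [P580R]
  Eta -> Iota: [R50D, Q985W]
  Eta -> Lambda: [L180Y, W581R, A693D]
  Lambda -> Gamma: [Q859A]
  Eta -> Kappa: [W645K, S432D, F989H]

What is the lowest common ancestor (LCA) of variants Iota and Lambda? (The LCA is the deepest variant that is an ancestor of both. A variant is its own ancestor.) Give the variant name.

Path from root to Iota: Eta -> Iota
  ancestors of Iota: {Eta, Iota}
Path from root to Lambda: Eta -> Lambda
  ancestors of Lambda: {Eta, Lambda}
Common ancestors: {Eta}
Walk up from Lambda: Lambda (not in ancestors of Iota), Eta (in ancestors of Iota)
Deepest common ancestor (LCA) = Eta

Answer: Eta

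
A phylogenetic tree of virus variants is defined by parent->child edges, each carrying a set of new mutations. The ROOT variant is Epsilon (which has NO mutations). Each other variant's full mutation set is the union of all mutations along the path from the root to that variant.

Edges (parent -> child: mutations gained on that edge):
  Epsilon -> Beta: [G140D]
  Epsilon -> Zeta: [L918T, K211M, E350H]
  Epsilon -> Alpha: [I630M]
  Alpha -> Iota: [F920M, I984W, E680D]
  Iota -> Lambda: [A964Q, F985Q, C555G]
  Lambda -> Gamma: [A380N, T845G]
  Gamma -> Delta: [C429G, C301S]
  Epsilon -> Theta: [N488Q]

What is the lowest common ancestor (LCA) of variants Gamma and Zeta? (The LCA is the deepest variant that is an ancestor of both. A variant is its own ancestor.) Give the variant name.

Path from root to Gamma: Epsilon -> Alpha -> Iota -> Lambda -> Gamma
  ancestors of Gamma: {Epsilon, Alpha, Iota, Lambda, Gamma}
Path from root to Zeta: Epsilon -> Zeta
  ancestors of Zeta: {Epsilon, Zeta}
Common ancestors: {Epsilon}
Walk up from Zeta: Zeta (not in ancestors of Gamma), Epsilon (in ancestors of Gamma)
Deepest common ancestor (LCA) = Epsilon

Answer: Epsilon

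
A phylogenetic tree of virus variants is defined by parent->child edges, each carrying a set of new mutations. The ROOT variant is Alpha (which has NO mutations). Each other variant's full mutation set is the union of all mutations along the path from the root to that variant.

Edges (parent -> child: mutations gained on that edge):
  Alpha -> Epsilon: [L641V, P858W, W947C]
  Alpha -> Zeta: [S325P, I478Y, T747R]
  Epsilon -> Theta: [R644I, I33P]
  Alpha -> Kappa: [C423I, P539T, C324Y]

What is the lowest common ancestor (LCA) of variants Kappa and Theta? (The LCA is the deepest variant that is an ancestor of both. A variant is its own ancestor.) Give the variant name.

Path from root to Kappa: Alpha -> Kappa
  ancestors of Kappa: {Alpha, Kappa}
Path from root to Theta: Alpha -> Epsilon -> Theta
  ancestors of Theta: {Alpha, Epsilon, Theta}
Common ancestors: {Alpha}
Walk up from Theta: Theta (not in ancestors of Kappa), Epsilon (not in ancestors of Kappa), Alpha (in ancestors of Kappa)
Deepest common ancestor (LCA) = Alpha

Answer: Alpha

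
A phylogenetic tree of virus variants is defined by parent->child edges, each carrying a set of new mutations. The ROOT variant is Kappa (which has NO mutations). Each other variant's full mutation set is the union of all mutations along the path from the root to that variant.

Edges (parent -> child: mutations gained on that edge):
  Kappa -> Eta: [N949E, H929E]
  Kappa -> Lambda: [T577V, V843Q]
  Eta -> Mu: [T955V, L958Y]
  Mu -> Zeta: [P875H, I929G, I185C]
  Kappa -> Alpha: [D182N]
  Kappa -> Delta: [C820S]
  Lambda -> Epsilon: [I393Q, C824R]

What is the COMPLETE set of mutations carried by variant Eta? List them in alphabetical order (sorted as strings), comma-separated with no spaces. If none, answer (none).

Answer: H929E,N949E

Derivation:
At Kappa: gained [] -> total []
At Eta: gained ['N949E', 'H929E'] -> total ['H929E', 'N949E']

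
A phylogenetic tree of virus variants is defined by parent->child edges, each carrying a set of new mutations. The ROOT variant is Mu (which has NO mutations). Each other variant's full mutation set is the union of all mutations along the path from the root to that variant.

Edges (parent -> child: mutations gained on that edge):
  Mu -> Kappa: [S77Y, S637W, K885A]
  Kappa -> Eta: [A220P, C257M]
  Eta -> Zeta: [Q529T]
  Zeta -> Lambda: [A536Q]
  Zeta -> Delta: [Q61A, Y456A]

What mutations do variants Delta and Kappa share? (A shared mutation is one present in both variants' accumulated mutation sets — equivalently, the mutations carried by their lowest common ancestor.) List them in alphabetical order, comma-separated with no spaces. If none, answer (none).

Answer: K885A,S637W,S77Y

Derivation:
Accumulating mutations along path to Delta:
  At Mu: gained [] -> total []
  At Kappa: gained ['S77Y', 'S637W', 'K885A'] -> total ['K885A', 'S637W', 'S77Y']
  At Eta: gained ['A220P', 'C257M'] -> total ['A220P', 'C257M', 'K885A', 'S637W', 'S77Y']
  At Zeta: gained ['Q529T'] -> total ['A220P', 'C257M', 'K885A', 'Q529T', 'S637W', 'S77Y']
  At Delta: gained ['Q61A', 'Y456A'] -> total ['A220P', 'C257M', 'K885A', 'Q529T', 'Q61A', 'S637W', 'S77Y', 'Y456A']
Mutations(Delta) = ['A220P', 'C257M', 'K885A', 'Q529T', 'Q61A', 'S637W', 'S77Y', 'Y456A']
Accumulating mutations along path to Kappa:
  At Mu: gained [] -> total []
  At Kappa: gained ['S77Y', 'S637W', 'K885A'] -> total ['K885A', 'S637W', 'S77Y']
Mutations(Kappa) = ['K885A', 'S637W', 'S77Y']
Intersection: ['A220P', 'C257M', 'K885A', 'Q529T', 'Q61A', 'S637W', 'S77Y', 'Y456A'] ∩ ['K885A', 'S637W', 'S77Y'] = ['K885A', 'S637W', 'S77Y']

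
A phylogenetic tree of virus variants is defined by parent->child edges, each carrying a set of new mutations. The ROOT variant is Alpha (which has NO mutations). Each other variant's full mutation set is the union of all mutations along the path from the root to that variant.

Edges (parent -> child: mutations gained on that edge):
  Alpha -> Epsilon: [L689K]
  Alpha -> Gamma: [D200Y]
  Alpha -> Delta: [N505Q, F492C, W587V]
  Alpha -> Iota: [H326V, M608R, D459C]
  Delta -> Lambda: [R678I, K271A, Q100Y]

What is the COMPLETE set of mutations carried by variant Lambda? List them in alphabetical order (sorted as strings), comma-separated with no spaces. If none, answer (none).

Answer: F492C,K271A,N505Q,Q100Y,R678I,W587V

Derivation:
At Alpha: gained [] -> total []
At Delta: gained ['N505Q', 'F492C', 'W587V'] -> total ['F492C', 'N505Q', 'W587V']
At Lambda: gained ['R678I', 'K271A', 'Q100Y'] -> total ['F492C', 'K271A', 'N505Q', 'Q100Y', 'R678I', 'W587V']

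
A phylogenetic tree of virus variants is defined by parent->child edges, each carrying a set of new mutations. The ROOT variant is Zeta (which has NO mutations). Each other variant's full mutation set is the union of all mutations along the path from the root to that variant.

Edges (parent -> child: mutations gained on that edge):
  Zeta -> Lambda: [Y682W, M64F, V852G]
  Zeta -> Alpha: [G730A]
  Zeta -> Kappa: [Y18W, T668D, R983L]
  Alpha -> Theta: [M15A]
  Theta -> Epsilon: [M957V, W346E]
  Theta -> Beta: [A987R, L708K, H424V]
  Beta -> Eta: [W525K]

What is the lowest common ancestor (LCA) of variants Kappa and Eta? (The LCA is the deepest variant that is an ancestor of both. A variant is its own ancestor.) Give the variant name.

Path from root to Kappa: Zeta -> Kappa
  ancestors of Kappa: {Zeta, Kappa}
Path from root to Eta: Zeta -> Alpha -> Theta -> Beta -> Eta
  ancestors of Eta: {Zeta, Alpha, Theta, Beta, Eta}
Common ancestors: {Zeta}
Walk up from Eta: Eta (not in ancestors of Kappa), Beta (not in ancestors of Kappa), Theta (not in ancestors of Kappa), Alpha (not in ancestors of Kappa), Zeta (in ancestors of Kappa)
Deepest common ancestor (LCA) = Zeta

Answer: Zeta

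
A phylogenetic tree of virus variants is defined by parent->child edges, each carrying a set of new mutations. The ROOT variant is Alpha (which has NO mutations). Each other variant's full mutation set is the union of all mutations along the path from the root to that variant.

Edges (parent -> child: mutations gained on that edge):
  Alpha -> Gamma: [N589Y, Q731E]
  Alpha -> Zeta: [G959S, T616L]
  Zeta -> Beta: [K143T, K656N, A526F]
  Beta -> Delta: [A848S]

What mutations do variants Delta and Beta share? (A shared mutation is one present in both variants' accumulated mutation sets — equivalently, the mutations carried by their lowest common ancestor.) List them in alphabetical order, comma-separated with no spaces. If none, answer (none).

Accumulating mutations along path to Delta:
  At Alpha: gained [] -> total []
  At Zeta: gained ['G959S', 'T616L'] -> total ['G959S', 'T616L']
  At Beta: gained ['K143T', 'K656N', 'A526F'] -> total ['A526F', 'G959S', 'K143T', 'K656N', 'T616L']
  At Delta: gained ['A848S'] -> total ['A526F', 'A848S', 'G959S', 'K143T', 'K656N', 'T616L']
Mutations(Delta) = ['A526F', 'A848S', 'G959S', 'K143T', 'K656N', 'T616L']
Accumulating mutations along path to Beta:
  At Alpha: gained [] -> total []
  At Zeta: gained ['G959S', 'T616L'] -> total ['G959S', 'T616L']
  At Beta: gained ['K143T', 'K656N', 'A526F'] -> total ['A526F', 'G959S', 'K143T', 'K656N', 'T616L']
Mutations(Beta) = ['A526F', 'G959S', 'K143T', 'K656N', 'T616L']
Intersection: ['A526F', 'A848S', 'G959S', 'K143T', 'K656N', 'T616L'] ∩ ['A526F', 'G959S', 'K143T', 'K656N', 'T616L'] = ['A526F', 'G959S', 'K143T', 'K656N', 'T616L']

Answer: A526F,G959S,K143T,K656N,T616L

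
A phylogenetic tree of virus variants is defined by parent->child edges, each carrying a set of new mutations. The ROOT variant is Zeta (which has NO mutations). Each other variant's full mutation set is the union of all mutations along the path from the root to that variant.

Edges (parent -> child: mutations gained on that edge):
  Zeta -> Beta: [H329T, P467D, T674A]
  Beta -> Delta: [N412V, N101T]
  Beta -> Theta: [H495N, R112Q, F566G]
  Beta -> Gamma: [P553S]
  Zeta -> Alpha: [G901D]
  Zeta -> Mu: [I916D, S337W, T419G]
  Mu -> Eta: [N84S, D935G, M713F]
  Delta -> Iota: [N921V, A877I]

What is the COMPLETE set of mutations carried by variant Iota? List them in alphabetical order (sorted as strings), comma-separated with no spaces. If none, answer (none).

Answer: A877I,H329T,N101T,N412V,N921V,P467D,T674A

Derivation:
At Zeta: gained [] -> total []
At Beta: gained ['H329T', 'P467D', 'T674A'] -> total ['H329T', 'P467D', 'T674A']
At Delta: gained ['N412V', 'N101T'] -> total ['H329T', 'N101T', 'N412V', 'P467D', 'T674A']
At Iota: gained ['N921V', 'A877I'] -> total ['A877I', 'H329T', 'N101T', 'N412V', 'N921V', 'P467D', 'T674A']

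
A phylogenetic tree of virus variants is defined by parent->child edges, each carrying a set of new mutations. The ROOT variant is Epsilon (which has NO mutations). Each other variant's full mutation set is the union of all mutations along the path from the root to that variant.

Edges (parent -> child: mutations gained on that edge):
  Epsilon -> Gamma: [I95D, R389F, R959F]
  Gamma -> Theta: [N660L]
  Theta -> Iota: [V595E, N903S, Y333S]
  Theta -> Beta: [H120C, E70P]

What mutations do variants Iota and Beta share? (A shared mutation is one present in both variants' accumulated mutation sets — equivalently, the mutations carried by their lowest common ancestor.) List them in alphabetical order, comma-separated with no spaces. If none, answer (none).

Accumulating mutations along path to Iota:
  At Epsilon: gained [] -> total []
  At Gamma: gained ['I95D', 'R389F', 'R959F'] -> total ['I95D', 'R389F', 'R959F']
  At Theta: gained ['N660L'] -> total ['I95D', 'N660L', 'R389F', 'R959F']
  At Iota: gained ['V595E', 'N903S', 'Y333S'] -> total ['I95D', 'N660L', 'N903S', 'R389F', 'R959F', 'V595E', 'Y333S']
Mutations(Iota) = ['I95D', 'N660L', 'N903S', 'R389F', 'R959F', 'V595E', 'Y333S']
Accumulating mutations along path to Beta:
  At Epsilon: gained [] -> total []
  At Gamma: gained ['I95D', 'R389F', 'R959F'] -> total ['I95D', 'R389F', 'R959F']
  At Theta: gained ['N660L'] -> total ['I95D', 'N660L', 'R389F', 'R959F']
  At Beta: gained ['H120C', 'E70P'] -> total ['E70P', 'H120C', 'I95D', 'N660L', 'R389F', 'R959F']
Mutations(Beta) = ['E70P', 'H120C', 'I95D', 'N660L', 'R389F', 'R959F']
Intersection: ['I95D', 'N660L', 'N903S', 'R389F', 'R959F', 'V595E', 'Y333S'] ∩ ['E70P', 'H120C', 'I95D', 'N660L', 'R389F', 'R959F'] = ['I95D', 'N660L', 'R389F', 'R959F']

Answer: I95D,N660L,R389F,R959F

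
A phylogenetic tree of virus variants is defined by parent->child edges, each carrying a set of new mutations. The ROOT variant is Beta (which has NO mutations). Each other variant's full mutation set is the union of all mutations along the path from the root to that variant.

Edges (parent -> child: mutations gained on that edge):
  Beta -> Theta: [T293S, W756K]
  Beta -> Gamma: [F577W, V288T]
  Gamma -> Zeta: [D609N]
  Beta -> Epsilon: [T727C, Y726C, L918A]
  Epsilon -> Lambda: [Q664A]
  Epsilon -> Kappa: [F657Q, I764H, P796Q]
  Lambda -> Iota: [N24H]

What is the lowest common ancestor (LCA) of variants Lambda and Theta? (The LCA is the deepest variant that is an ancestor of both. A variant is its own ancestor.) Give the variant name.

Answer: Beta

Derivation:
Path from root to Lambda: Beta -> Epsilon -> Lambda
  ancestors of Lambda: {Beta, Epsilon, Lambda}
Path from root to Theta: Beta -> Theta
  ancestors of Theta: {Beta, Theta}
Common ancestors: {Beta}
Walk up from Theta: Theta (not in ancestors of Lambda), Beta (in ancestors of Lambda)
Deepest common ancestor (LCA) = Beta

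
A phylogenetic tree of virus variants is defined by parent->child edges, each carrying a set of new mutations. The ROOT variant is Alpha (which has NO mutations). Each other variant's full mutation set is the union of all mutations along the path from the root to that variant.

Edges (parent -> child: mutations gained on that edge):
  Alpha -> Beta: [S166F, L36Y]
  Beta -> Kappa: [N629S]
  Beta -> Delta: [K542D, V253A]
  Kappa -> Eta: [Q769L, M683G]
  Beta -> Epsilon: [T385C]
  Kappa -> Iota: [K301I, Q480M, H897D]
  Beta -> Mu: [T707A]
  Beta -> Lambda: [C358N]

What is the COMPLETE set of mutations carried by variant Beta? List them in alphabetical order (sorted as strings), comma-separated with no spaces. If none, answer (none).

At Alpha: gained [] -> total []
At Beta: gained ['S166F', 'L36Y'] -> total ['L36Y', 'S166F']

Answer: L36Y,S166F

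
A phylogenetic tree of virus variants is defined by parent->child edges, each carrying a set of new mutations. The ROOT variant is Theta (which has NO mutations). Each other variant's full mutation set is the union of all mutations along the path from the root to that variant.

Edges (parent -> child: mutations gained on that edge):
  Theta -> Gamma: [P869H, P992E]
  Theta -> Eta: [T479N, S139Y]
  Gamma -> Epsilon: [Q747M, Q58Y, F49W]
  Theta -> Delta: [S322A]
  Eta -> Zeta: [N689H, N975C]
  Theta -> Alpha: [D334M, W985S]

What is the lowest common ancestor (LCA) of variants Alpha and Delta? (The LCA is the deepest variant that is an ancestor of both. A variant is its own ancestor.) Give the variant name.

Answer: Theta

Derivation:
Path from root to Alpha: Theta -> Alpha
  ancestors of Alpha: {Theta, Alpha}
Path from root to Delta: Theta -> Delta
  ancestors of Delta: {Theta, Delta}
Common ancestors: {Theta}
Walk up from Delta: Delta (not in ancestors of Alpha), Theta (in ancestors of Alpha)
Deepest common ancestor (LCA) = Theta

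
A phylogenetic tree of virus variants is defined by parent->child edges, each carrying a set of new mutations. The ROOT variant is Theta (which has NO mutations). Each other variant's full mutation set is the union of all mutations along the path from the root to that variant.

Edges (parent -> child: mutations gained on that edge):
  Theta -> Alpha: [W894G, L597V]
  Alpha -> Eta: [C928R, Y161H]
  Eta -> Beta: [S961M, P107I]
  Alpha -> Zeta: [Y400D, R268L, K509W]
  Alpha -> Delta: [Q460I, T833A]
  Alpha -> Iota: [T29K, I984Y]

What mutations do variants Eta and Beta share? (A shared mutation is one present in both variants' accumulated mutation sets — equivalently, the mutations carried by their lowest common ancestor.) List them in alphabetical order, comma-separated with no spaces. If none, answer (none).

Answer: C928R,L597V,W894G,Y161H

Derivation:
Accumulating mutations along path to Eta:
  At Theta: gained [] -> total []
  At Alpha: gained ['W894G', 'L597V'] -> total ['L597V', 'W894G']
  At Eta: gained ['C928R', 'Y161H'] -> total ['C928R', 'L597V', 'W894G', 'Y161H']
Mutations(Eta) = ['C928R', 'L597V', 'W894G', 'Y161H']
Accumulating mutations along path to Beta:
  At Theta: gained [] -> total []
  At Alpha: gained ['W894G', 'L597V'] -> total ['L597V', 'W894G']
  At Eta: gained ['C928R', 'Y161H'] -> total ['C928R', 'L597V', 'W894G', 'Y161H']
  At Beta: gained ['S961M', 'P107I'] -> total ['C928R', 'L597V', 'P107I', 'S961M', 'W894G', 'Y161H']
Mutations(Beta) = ['C928R', 'L597V', 'P107I', 'S961M', 'W894G', 'Y161H']
Intersection: ['C928R', 'L597V', 'W894G', 'Y161H'] ∩ ['C928R', 'L597V', 'P107I', 'S961M', 'W894G', 'Y161H'] = ['C928R', 'L597V', 'W894G', 'Y161H']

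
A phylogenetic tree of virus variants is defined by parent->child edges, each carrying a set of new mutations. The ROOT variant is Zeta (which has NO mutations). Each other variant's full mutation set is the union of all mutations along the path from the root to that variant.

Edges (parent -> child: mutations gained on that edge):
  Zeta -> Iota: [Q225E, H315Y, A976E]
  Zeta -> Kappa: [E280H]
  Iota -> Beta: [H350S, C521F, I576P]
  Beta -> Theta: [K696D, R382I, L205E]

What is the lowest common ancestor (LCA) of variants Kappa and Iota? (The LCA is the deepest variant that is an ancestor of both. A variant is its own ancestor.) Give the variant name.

Answer: Zeta

Derivation:
Path from root to Kappa: Zeta -> Kappa
  ancestors of Kappa: {Zeta, Kappa}
Path from root to Iota: Zeta -> Iota
  ancestors of Iota: {Zeta, Iota}
Common ancestors: {Zeta}
Walk up from Iota: Iota (not in ancestors of Kappa), Zeta (in ancestors of Kappa)
Deepest common ancestor (LCA) = Zeta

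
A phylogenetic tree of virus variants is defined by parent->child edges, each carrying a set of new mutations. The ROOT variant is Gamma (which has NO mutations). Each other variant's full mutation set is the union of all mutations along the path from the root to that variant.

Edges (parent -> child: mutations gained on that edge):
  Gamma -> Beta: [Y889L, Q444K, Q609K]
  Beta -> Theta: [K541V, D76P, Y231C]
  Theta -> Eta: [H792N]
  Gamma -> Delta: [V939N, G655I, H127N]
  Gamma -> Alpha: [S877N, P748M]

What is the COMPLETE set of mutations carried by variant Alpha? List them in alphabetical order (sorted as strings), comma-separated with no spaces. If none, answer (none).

Answer: P748M,S877N

Derivation:
At Gamma: gained [] -> total []
At Alpha: gained ['S877N', 'P748M'] -> total ['P748M', 'S877N']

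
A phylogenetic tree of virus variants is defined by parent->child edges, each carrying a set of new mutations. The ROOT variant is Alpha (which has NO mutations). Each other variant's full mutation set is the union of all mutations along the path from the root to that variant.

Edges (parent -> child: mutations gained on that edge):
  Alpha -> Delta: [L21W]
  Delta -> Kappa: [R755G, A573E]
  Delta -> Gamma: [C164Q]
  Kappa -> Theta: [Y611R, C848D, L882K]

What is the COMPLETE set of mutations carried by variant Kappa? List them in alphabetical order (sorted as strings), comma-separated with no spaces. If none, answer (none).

At Alpha: gained [] -> total []
At Delta: gained ['L21W'] -> total ['L21W']
At Kappa: gained ['R755G', 'A573E'] -> total ['A573E', 'L21W', 'R755G']

Answer: A573E,L21W,R755G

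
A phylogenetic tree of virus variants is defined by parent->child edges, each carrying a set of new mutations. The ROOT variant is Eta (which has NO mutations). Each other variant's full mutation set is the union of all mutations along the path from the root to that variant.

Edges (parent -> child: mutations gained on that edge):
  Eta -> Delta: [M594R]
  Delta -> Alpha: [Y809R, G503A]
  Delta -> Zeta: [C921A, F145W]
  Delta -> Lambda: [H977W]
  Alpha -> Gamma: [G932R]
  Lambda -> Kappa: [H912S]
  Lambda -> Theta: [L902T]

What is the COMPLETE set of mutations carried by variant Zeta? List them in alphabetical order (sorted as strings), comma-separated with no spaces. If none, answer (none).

Answer: C921A,F145W,M594R

Derivation:
At Eta: gained [] -> total []
At Delta: gained ['M594R'] -> total ['M594R']
At Zeta: gained ['C921A', 'F145W'] -> total ['C921A', 'F145W', 'M594R']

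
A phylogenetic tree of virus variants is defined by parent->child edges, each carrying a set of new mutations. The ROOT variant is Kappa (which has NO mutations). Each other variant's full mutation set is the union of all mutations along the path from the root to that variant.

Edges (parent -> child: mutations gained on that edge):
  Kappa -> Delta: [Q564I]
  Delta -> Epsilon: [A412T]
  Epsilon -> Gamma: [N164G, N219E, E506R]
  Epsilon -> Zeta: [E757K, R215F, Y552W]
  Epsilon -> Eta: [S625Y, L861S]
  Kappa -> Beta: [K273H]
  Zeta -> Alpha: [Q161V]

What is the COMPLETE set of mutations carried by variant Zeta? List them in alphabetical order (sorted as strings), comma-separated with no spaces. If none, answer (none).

At Kappa: gained [] -> total []
At Delta: gained ['Q564I'] -> total ['Q564I']
At Epsilon: gained ['A412T'] -> total ['A412T', 'Q564I']
At Zeta: gained ['E757K', 'R215F', 'Y552W'] -> total ['A412T', 'E757K', 'Q564I', 'R215F', 'Y552W']

Answer: A412T,E757K,Q564I,R215F,Y552W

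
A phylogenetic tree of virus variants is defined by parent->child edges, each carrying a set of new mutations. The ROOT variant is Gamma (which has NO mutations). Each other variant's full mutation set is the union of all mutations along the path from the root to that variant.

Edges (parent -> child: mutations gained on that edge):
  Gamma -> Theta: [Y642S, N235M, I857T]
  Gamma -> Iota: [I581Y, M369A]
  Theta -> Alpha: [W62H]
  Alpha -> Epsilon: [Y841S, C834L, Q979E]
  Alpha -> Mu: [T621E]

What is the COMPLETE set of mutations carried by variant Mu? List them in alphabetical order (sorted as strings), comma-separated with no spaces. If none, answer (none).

At Gamma: gained [] -> total []
At Theta: gained ['Y642S', 'N235M', 'I857T'] -> total ['I857T', 'N235M', 'Y642S']
At Alpha: gained ['W62H'] -> total ['I857T', 'N235M', 'W62H', 'Y642S']
At Mu: gained ['T621E'] -> total ['I857T', 'N235M', 'T621E', 'W62H', 'Y642S']

Answer: I857T,N235M,T621E,W62H,Y642S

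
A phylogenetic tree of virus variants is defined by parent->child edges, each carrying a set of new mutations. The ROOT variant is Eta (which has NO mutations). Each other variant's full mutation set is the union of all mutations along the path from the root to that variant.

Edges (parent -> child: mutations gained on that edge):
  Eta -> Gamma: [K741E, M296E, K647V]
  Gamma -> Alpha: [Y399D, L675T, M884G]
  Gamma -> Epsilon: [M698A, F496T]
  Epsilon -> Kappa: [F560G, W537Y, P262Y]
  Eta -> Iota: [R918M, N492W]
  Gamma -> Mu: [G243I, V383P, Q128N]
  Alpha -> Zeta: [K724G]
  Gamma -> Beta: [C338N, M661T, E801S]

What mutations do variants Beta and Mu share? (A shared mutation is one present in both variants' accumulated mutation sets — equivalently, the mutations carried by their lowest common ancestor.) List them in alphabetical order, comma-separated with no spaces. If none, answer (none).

Accumulating mutations along path to Beta:
  At Eta: gained [] -> total []
  At Gamma: gained ['K741E', 'M296E', 'K647V'] -> total ['K647V', 'K741E', 'M296E']
  At Beta: gained ['C338N', 'M661T', 'E801S'] -> total ['C338N', 'E801S', 'K647V', 'K741E', 'M296E', 'M661T']
Mutations(Beta) = ['C338N', 'E801S', 'K647V', 'K741E', 'M296E', 'M661T']
Accumulating mutations along path to Mu:
  At Eta: gained [] -> total []
  At Gamma: gained ['K741E', 'M296E', 'K647V'] -> total ['K647V', 'K741E', 'M296E']
  At Mu: gained ['G243I', 'V383P', 'Q128N'] -> total ['G243I', 'K647V', 'K741E', 'M296E', 'Q128N', 'V383P']
Mutations(Mu) = ['G243I', 'K647V', 'K741E', 'M296E', 'Q128N', 'V383P']
Intersection: ['C338N', 'E801S', 'K647V', 'K741E', 'M296E', 'M661T'] ∩ ['G243I', 'K647V', 'K741E', 'M296E', 'Q128N', 'V383P'] = ['K647V', 'K741E', 'M296E']

Answer: K647V,K741E,M296E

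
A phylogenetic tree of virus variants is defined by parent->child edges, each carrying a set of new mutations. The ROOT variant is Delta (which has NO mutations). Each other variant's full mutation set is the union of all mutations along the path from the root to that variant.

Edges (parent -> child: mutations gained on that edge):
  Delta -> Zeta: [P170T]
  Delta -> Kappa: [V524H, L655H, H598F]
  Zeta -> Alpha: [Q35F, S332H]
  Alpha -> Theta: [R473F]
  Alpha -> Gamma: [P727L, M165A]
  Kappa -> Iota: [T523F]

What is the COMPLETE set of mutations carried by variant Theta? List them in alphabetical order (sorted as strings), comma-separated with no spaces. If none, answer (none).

Answer: P170T,Q35F,R473F,S332H

Derivation:
At Delta: gained [] -> total []
At Zeta: gained ['P170T'] -> total ['P170T']
At Alpha: gained ['Q35F', 'S332H'] -> total ['P170T', 'Q35F', 'S332H']
At Theta: gained ['R473F'] -> total ['P170T', 'Q35F', 'R473F', 'S332H']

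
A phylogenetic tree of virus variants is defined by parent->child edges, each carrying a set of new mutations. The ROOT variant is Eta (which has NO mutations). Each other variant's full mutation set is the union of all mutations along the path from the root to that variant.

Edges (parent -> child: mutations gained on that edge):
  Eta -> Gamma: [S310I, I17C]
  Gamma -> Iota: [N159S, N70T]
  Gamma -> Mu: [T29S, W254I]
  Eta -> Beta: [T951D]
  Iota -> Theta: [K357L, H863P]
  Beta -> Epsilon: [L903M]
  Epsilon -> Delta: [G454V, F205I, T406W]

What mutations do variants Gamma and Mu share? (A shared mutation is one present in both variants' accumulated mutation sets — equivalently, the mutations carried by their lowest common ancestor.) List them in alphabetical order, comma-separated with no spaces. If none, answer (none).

Answer: I17C,S310I

Derivation:
Accumulating mutations along path to Gamma:
  At Eta: gained [] -> total []
  At Gamma: gained ['S310I', 'I17C'] -> total ['I17C', 'S310I']
Mutations(Gamma) = ['I17C', 'S310I']
Accumulating mutations along path to Mu:
  At Eta: gained [] -> total []
  At Gamma: gained ['S310I', 'I17C'] -> total ['I17C', 'S310I']
  At Mu: gained ['T29S', 'W254I'] -> total ['I17C', 'S310I', 'T29S', 'W254I']
Mutations(Mu) = ['I17C', 'S310I', 'T29S', 'W254I']
Intersection: ['I17C', 'S310I'] ∩ ['I17C', 'S310I', 'T29S', 'W254I'] = ['I17C', 'S310I']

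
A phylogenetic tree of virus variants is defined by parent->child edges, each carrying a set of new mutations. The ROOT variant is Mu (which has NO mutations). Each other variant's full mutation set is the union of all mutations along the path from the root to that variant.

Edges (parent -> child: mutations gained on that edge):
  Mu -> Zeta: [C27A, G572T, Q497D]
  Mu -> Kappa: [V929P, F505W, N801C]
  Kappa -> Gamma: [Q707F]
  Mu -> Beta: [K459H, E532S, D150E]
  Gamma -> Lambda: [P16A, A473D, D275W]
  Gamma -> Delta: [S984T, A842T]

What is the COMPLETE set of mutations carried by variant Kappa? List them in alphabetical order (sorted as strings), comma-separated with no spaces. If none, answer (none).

At Mu: gained [] -> total []
At Kappa: gained ['V929P', 'F505W', 'N801C'] -> total ['F505W', 'N801C', 'V929P']

Answer: F505W,N801C,V929P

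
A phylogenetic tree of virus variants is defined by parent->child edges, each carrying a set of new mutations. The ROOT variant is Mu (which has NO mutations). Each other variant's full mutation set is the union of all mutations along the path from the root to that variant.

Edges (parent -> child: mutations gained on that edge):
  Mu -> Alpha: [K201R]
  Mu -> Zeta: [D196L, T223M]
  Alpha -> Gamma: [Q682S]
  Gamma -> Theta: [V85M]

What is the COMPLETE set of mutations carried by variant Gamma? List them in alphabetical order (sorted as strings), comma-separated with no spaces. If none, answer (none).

At Mu: gained [] -> total []
At Alpha: gained ['K201R'] -> total ['K201R']
At Gamma: gained ['Q682S'] -> total ['K201R', 'Q682S']

Answer: K201R,Q682S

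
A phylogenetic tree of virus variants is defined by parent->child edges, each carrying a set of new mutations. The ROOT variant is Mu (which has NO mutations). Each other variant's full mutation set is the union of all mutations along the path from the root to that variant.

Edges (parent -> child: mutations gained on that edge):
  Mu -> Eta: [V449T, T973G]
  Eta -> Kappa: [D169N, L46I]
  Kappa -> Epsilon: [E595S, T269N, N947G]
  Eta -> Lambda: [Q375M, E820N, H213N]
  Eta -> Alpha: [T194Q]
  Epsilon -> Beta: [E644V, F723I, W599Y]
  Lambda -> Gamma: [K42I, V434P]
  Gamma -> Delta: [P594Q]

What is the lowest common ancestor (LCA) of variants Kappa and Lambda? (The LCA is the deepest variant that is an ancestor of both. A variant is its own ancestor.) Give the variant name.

Answer: Eta

Derivation:
Path from root to Kappa: Mu -> Eta -> Kappa
  ancestors of Kappa: {Mu, Eta, Kappa}
Path from root to Lambda: Mu -> Eta -> Lambda
  ancestors of Lambda: {Mu, Eta, Lambda}
Common ancestors: {Mu, Eta}
Walk up from Lambda: Lambda (not in ancestors of Kappa), Eta (in ancestors of Kappa), Mu (in ancestors of Kappa)
Deepest common ancestor (LCA) = Eta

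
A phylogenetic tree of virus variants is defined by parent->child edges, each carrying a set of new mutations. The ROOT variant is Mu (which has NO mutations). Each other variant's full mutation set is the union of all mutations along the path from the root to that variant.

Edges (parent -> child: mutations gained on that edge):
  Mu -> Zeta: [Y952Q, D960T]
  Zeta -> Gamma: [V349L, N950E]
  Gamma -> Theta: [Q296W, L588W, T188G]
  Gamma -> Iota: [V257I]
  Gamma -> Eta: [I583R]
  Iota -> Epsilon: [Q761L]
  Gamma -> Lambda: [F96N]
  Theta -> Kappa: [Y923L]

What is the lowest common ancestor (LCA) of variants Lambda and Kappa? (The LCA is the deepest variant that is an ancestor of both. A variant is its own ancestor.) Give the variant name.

Answer: Gamma

Derivation:
Path from root to Lambda: Mu -> Zeta -> Gamma -> Lambda
  ancestors of Lambda: {Mu, Zeta, Gamma, Lambda}
Path from root to Kappa: Mu -> Zeta -> Gamma -> Theta -> Kappa
  ancestors of Kappa: {Mu, Zeta, Gamma, Theta, Kappa}
Common ancestors: {Mu, Zeta, Gamma}
Walk up from Kappa: Kappa (not in ancestors of Lambda), Theta (not in ancestors of Lambda), Gamma (in ancestors of Lambda), Zeta (in ancestors of Lambda), Mu (in ancestors of Lambda)
Deepest common ancestor (LCA) = Gamma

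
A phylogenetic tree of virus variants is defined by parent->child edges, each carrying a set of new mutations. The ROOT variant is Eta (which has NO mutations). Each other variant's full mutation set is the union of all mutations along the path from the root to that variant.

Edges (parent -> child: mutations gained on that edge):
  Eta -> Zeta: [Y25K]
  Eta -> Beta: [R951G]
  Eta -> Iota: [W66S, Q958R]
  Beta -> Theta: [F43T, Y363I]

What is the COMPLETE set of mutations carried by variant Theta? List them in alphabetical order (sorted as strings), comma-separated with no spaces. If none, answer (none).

At Eta: gained [] -> total []
At Beta: gained ['R951G'] -> total ['R951G']
At Theta: gained ['F43T', 'Y363I'] -> total ['F43T', 'R951G', 'Y363I']

Answer: F43T,R951G,Y363I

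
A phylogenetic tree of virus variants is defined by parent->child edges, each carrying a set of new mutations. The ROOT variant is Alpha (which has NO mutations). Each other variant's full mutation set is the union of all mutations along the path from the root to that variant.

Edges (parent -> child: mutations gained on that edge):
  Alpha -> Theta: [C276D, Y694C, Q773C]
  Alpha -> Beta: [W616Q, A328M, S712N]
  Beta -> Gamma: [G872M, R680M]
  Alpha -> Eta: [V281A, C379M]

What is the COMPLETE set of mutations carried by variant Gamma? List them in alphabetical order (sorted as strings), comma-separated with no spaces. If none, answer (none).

At Alpha: gained [] -> total []
At Beta: gained ['W616Q', 'A328M', 'S712N'] -> total ['A328M', 'S712N', 'W616Q']
At Gamma: gained ['G872M', 'R680M'] -> total ['A328M', 'G872M', 'R680M', 'S712N', 'W616Q']

Answer: A328M,G872M,R680M,S712N,W616Q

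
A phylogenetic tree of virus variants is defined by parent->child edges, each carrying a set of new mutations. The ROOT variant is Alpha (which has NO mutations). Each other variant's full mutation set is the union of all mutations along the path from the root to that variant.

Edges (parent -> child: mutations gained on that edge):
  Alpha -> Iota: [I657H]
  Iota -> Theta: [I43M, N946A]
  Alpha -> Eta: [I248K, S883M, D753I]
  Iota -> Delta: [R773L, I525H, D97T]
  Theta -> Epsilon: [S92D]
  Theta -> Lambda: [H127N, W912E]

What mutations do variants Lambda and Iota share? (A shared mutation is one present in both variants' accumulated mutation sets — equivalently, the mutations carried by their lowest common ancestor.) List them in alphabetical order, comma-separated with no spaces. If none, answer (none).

Answer: I657H

Derivation:
Accumulating mutations along path to Lambda:
  At Alpha: gained [] -> total []
  At Iota: gained ['I657H'] -> total ['I657H']
  At Theta: gained ['I43M', 'N946A'] -> total ['I43M', 'I657H', 'N946A']
  At Lambda: gained ['H127N', 'W912E'] -> total ['H127N', 'I43M', 'I657H', 'N946A', 'W912E']
Mutations(Lambda) = ['H127N', 'I43M', 'I657H', 'N946A', 'W912E']
Accumulating mutations along path to Iota:
  At Alpha: gained [] -> total []
  At Iota: gained ['I657H'] -> total ['I657H']
Mutations(Iota) = ['I657H']
Intersection: ['H127N', 'I43M', 'I657H', 'N946A', 'W912E'] ∩ ['I657H'] = ['I657H']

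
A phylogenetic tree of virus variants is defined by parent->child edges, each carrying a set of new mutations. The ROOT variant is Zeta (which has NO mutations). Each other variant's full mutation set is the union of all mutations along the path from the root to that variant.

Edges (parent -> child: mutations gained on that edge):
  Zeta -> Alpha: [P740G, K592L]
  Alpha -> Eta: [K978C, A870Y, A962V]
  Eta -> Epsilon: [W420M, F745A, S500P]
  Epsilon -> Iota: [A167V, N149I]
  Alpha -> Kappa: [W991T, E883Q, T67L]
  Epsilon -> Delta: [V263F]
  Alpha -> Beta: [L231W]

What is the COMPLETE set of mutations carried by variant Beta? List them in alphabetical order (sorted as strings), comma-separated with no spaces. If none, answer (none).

Answer: K592L,L231W,P740G

Derivation:
At Zeta: gained [] -> total []
At Alpha: gained ['P740G', 'K592L'] -> total ['K592L', 'P740G']
At Beta: gained ['L231W'] -> total ['K592L', 'L231W', 'P740G']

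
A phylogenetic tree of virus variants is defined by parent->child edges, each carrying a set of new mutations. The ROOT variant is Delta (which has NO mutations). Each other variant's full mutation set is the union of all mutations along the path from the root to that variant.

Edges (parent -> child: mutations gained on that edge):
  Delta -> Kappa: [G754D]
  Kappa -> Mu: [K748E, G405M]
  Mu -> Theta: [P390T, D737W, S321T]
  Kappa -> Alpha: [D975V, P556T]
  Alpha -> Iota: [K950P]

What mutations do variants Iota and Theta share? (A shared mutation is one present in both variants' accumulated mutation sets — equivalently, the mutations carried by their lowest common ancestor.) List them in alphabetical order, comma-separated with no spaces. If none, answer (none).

Answer: G754D

Derivation:
Accumulating mutations along path to Iota:
  At Delta: gained [] -> total []
  At Kappa: gained ['G754D'] -> total ['G754D']
  At Alpha: gained ['D975V', 'P556T'] -> total ['D975V', 'G754D', 'P556T']
  At Iota: gained ['K950P'] -> total ['D975V', 'G754D', 'K950P', 'P556T']
Mutations(Iota) = ['D975V', 'G754D', 'K950P', 'P556T']
Accumulating mutations along path to Theta:
  At Delta: gained [] -> total []
  At Kappa: gained ['G754D'] -> total ['G754D']
  At Mu: gained ['K748E', 'G405M'] -> total ['G405M', 'G754D', 'K748E']
  At Theta: gained ['P390T', 'D737W', 'S321T'] -> total ['D737W', 'G405M', 'G754D', 'K748E', 'P390T', 'S321T']
Mutations(Theta) = ['D737W', 'G405M', 'G754D', 'K748E', 'P390T', 'S321T']
Intersection: ['D975V', 'G754D', 'K950P', 'P556T'] ∩ ['D737W', 'G405M', 'G754D', 'K748E', 'P390T', 'S321T'] = ['G754D']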